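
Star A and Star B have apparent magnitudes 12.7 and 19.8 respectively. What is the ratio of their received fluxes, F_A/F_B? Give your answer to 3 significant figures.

Δm = 12.7 − (19.8) = -7.1
Flux ratio = 10^(−0.4 Δm) = 10^(−0.4 × -7.1) = 10^2.840 = 691.8

F_A/F_B ≈ 692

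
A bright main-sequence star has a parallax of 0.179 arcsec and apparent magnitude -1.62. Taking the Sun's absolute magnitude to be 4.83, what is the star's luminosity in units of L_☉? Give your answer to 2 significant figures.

d = 1/p = 1/0.179″ = 5.587 pc
M = m − 5 log₁₀ d + 5 = -1.62 − 5·0.7471 + 5 = -0.356
M − M_☉ = -0.356 − 4.83 = -5.186
L/L_☉ = 10^(−0.4 × -5.186) = 118.7

L/L_☉ ≈ 120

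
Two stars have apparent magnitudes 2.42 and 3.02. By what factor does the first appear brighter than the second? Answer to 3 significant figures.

Δm = 2.42 − (3.02) = -0.60
Flux ratio = 10^(−0.4 Δm) = 10^(−0.4 × -0.60) = 10^0.240 = 1.738

1.74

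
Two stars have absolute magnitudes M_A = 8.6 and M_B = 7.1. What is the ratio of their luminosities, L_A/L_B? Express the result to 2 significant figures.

ΔM = M_A − M_B = 1.5
L_A/L_B = 10^(−0.4 ΔM) = 10^-0.600 = 0.2512

L_A/L_B ≈ 0.25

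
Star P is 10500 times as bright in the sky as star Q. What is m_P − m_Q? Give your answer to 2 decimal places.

Pogson: Δm = −2.5 log₁₀(ratio) = −2.5 log₁₀(10500) = −2.5 × 4.0212 = -10.053
Star P is brighter, so it has the smaller magnitude: the difference is negative.

m_P − m_Q ≈ -10.05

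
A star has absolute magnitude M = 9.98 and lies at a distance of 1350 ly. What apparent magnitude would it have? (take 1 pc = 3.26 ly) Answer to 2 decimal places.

m ≈ 18.07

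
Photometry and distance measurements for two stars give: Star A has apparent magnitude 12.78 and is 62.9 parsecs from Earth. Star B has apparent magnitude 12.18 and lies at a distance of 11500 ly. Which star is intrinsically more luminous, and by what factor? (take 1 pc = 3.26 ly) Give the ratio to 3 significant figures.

Star B is more luminous, by a factor of 5470.

Star A: M = m − 5 log₁₀ d + 5 = 12.78 − 5·1.7987 + 5 = 8.787
Star B: d = 11500 ly / 3.26 = 3528 pc
Star B: M = m − 5 log₁₀ d + 5 = 12.18 − 5·3.5475 + 5 = -0.557
ΔM = M_A − M_B = 8.787 − (-0.557) = 9.344; smaller M is more luminous → Star B.
L ratio = 10^(0.4 |ΔM|) = 10^3.738 = 5466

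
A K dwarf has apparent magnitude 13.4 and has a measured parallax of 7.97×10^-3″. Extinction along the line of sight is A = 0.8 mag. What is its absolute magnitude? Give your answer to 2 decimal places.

d = 1/p = 1/7.97×10^-3″ = 125.5 pc
5 log₁₀(d/10 pc) = 5 log₁₀(125.5) − 5 = 5.493
M = m − 5 log₁₀(d/10) − A = 13.4 − 5.493 − 0.8 = 7.107

M ≈ 7.11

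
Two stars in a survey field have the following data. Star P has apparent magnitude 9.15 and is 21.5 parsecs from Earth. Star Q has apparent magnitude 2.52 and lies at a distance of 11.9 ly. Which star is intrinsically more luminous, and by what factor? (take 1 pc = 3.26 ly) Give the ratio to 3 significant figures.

Star Q is more luminous, by a factor of 12.9.

Star P: M = m − 5 log₁₀ d + 5 = 9.15 − 5·1.3324 + 5 = 7.488
Star Q: d = 11.9 ly / 3.26 = 3.650 pc
Star Q: M = m − 5 log₁₀ d + 5 = 2.52 − 5·0.5623 + 5 = 4.708
ΔM = M_P − M_Q = 7.488 − (4.708) = 2.779; smaller M is more luminous → Star Q.
L ratio = 10^(0.4 |ΔM|) = 10^1.112 = 12.94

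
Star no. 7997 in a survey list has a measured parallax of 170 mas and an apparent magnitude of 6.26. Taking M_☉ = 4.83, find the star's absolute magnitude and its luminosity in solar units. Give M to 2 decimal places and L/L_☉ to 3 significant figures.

d = 1/p = 1000/170 mas = 5.882 pc
M = m − 5 log₁₀ d + 5 = 6.26 − 5·0.7696 + 5 = 7.412
M − M_☉ = 7.412 − 4.83 = 2.582
L/L_☉ = 10^(−0.4 × 2.582) = 0.09270

M ≈ 7.41; L/L_☉ ≈ 0.0927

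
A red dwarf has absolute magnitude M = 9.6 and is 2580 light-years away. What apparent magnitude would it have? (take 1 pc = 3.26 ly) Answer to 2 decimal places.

d = 2580 ly / 3.26 = 791.4 pc
m = M + 5 log₁₀ d − 5 = 9.6 + 5·2.8984 − 5 = 19.092

m ≈ 19.09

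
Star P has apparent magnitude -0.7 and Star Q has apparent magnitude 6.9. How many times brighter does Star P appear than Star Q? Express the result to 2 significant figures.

Magnitude difference = -7.6
Flux ratio = 10^(−0.4 Δm) = 10^(−0.4 × -7.6) = 10^3.040 = 1096

1100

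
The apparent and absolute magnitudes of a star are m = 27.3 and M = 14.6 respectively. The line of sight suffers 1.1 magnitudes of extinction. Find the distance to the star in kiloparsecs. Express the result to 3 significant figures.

d ≈ 2.09 kpc

m − M = 5 log₁₀(d/10 pc) + A  ⇒  27.3 − (14.6) − 1.1 = 5 log₁₀(d/10)
11.600 = 5 log₁₀(d/10)
log₁₀ d = (m − M − A)/5 + 1 = 3.3200
d = 10^3.3200 = 2089 pc
= 2.089 kpc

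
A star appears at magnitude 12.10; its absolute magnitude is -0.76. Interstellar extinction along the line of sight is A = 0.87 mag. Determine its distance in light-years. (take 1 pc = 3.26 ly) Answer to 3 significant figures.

d ≈ 8150 ly

m − M = 5 log₁₀(d/10 pc) + A  ⇒  12.10 − (-0.76) − 0.87 = 5 log₁₀(d/10)
11.990 = 5 log₁₀(d/10)
log₁₀ d = (m − M − A)/5 + 1 = 3.3980
d = 10^3.3980 = 2500 pc
= 8151 ly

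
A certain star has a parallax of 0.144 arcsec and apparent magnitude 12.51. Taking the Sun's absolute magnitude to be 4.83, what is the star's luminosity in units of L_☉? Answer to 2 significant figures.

L/L_☉ ≈ 4.1×10^-4

d = 1/p = 1/0.144″ = 6.944 pc
M = m − 5 log₁₀ d + 5 = 12.51 − 5·0.8416 + 5 = 13.302
M − M_☉ = 13.302 − 4.83 = 8.472
L/L_☉ = 10^(−0.4 × 8.472) = 4.086×10^-4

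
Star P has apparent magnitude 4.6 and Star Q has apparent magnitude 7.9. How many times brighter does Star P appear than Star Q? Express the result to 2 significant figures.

Magnitude difference = -3.3
Flux ratio = 10^(−0.4 Δm) = 10^(−0.4 × -3.3) = 10^1.320 = 20.89

21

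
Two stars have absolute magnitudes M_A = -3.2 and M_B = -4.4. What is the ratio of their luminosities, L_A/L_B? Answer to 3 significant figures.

L_A/L_B ≈ 0.331

ΔM = M_A − M_B = 1.2
L_A/L_B = 10^(−0.4 ΔM) = 10^-0.480 = 0.3311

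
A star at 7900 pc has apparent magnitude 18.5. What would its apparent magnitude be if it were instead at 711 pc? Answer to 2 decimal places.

m ≈ 13.27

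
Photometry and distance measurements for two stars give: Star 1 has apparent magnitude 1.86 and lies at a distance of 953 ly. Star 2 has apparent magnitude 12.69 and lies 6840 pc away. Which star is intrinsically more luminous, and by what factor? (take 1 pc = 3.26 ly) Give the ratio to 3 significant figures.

Star 1: d = 953 ly / 3.26 = 292.3 pc
Star 1: M = m − 5 log₁₀ d + 5 = 1.86 − 5·2.4659 + 5 = -5.469
Star 2: M = m − 5 log₁₀ d + 5 = 12.69 − 5·3.8351 + 5 = -1.485
ΔM = M_1 − M_2 = -5.469 − (-1.485) = -3.984; smaller M is more luminous → Star 1.
L ratio = 10^(0.4 |ΔM|) = 10^1.594 = 39.23

Star 1 is more luminous, by a factor of 39.2.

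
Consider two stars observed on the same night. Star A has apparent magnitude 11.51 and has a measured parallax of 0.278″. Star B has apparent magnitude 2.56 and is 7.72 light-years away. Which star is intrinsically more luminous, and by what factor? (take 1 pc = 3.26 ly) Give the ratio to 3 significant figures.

Star A: d = 1/p = 1/0.278″ = 3.597 pc
Star A: M = m − 5 log₁₀ d + 5 = 11.51 − 5·0.5560 + 5 = 13.730
Star B: d = 7.72 ly / 3.26 = 2.368 pc
Star B: M = m − 5 log₁₀ d + 5 = 2.56 − 5·0.3744 + 5 = 5.688
ΔM = M_A − M_B = 13.730 − (5.688) = 8.042; smaller M is more luminous → Star B.
L ratio = 10^(0.4 |ΔM|) = 10^3.217 = 1648

Star B is more luminous, by a factor of 1650.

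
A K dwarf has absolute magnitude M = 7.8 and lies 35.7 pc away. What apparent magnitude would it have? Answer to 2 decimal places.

m = M + 5 log₁₀ d − 5 = 7.8 + 5·1.5527 − 5 = 10.563

m ≈ 10.56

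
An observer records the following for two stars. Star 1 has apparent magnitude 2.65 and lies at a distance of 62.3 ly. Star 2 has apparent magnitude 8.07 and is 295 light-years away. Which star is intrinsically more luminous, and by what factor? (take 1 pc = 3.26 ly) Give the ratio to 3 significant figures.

Star 1 is more luminous, by a factor of 6.57.

Star 1: d = 62.3 ly / 3.26 = 19.11 pc
Star 1: M = m − 5 log₁₀ d + 5 = 2.65 − 5·1.2813 + 5 = 1.244
Star 2: d = 295 ly / 3.26 = 90.49 pc
Star 2: M = m − 5 log₁₀ d + 5 = 8.07 − 5·1.9566 + 5 = 3.287
ΔM = M_1 − M_2 = 1.244 − (3.287) = -2.043; smaller M is more luminous → Star 1.
L ratio = 10^(0.4 |ΔM|) = 10^0.817 = 6.566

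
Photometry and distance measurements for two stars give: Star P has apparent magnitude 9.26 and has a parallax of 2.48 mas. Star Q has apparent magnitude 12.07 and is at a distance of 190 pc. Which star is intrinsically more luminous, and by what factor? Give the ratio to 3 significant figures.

Star P: p = 2.48 mas = 2.48×10^-3″ → d = 1/p = 403.2 pc
Star P: M = m − 5 log₁₀ d + 5 = 9.26 − 5·2.6055 + 5 = 1.232
Star Q: M = m − 5 log₁₀ d + 5 = 12.07 − 5·2.2788 + 5 = 5.676
ΔM = M_P − M_Q = 1.232 − (5.676) = -4.444; smaller M is more luminous → Star P.
L ratio = 10^(0.4 |ΔM|) = 10^1.778 = 59.92

Star P is more luminous, by a factor of 59.9.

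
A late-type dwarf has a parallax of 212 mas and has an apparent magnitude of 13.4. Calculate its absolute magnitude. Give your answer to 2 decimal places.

p = 212 mas = 0.212″ → d = 1/p = 4.717 pc
5 log₁₀(d/10 pc) = 5 log₁₀(4.717) − 5 = -1.632
M = m − 5 log₁₀(d/10) = 13.4 + 1.632 = 15.032

M ≈ 15.03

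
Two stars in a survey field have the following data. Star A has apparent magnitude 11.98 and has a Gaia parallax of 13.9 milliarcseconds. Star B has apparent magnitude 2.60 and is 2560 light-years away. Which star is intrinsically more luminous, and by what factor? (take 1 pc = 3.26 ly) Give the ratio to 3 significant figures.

Star B is more luminous, by a factor of 673000.

Star A: p = 13.9 mas = 0.0139″ → d = 1/p = 71.94 pc
Star A: M = m − 5 log₁₀ d + 5 = 11.98 − 5·1.8570 + 5 = 7.695
Star B: d = 2560 ly / 3.26 = 785.3 pc
Star B: M = m − 5 log₁₀ d + 5 = 2.60 − 5·2.8950 + 5 = -6.875
ΔM = M_A − M_B = 7.695 − (-6.875) = 14.570; smaller M is more luminous → Star B.
L ratio = 10^(0.4 |ΔM|) = 10^5.828 = 673100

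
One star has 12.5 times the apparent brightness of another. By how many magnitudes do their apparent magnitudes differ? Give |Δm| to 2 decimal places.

Pogson: Δm = −2.5 log₁₀(ratio) = −2.5 log₁₀(12.5) = −2.5 × 1.0969 = -2.742

|Δm| ≈ 2.74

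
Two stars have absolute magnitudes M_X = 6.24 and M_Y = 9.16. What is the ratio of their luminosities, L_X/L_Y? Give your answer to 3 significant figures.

ΔM = M_X − M_Y = -2.92
L_X/L_Y = 10^(−0.4 ΔM) = 10^1.168 = 14.72

L_X/L_Y ≈ 14.7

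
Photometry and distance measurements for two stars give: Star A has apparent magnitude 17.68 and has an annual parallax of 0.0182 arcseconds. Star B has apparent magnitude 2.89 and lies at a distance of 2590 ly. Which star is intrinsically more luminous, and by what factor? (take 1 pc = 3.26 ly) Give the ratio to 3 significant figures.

Star A: d = 1/p = 1/0.0182″ = 54.95 pc
Star A: M = m − 5 log₁₀ d + 5 = 17.68 − 5·1.7399 + 5 = 13.980
Star B: d = 2590 ly / 3.26 = 794.5 pc
Star B: M = m − 5 log₁₀ d + 5 = 2.89 − 5·2.9001 + 5 = -6.610
ΔM = M_A − M_B = 13.980 − (-6.610) = 20.591; smaller M is more luminous → Star B.
L ratio = 10^(0.4 |ΔM|) = 10^8.236 = 1.723×10^8

Star B is more luminous, by a factor of 1.72×10^8.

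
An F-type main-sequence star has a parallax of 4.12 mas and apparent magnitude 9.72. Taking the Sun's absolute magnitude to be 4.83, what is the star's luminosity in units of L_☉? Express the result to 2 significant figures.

L/L_☉ ≈ 6.5

d = 1/p = 1000/4.12 mas = 242.7 pc
M = m − 5 log₁₀ d + 5 = 9.72 − 5·2.3851 + 5 = 2.794
M − M_☉ = 2.794 − 4.83 = -2.036
L/L_☉ = 10^(−0.4 × -2.036) = 6.519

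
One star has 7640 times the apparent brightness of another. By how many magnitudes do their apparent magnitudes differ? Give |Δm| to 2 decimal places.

Pogson: Δm = −2.5 log₁₀(ratio) = −2.5 log₁₀(7640) = −2.5 × 3.8831 = -9.708

|Δm| ≈ 9.71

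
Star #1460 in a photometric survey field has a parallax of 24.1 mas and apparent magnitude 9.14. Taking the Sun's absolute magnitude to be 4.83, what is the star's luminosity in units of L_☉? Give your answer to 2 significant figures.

d = 1/p = 1000/24.1 mas = 41.49 pc
M = m − 5 log₁₀ d + 5 = 9.14 − 5·1.6180 + 5 = 6.050
M − M_☉ = 6.050 − 4.83 = 1.220
L/L_☉ = 10^(−0.4 × 1.220) = 0.3251

L/L_☉ ≈ 0.33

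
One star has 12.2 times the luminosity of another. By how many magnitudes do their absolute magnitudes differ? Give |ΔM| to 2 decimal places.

Pogson: ΔM = −2.5 log₁₀(ratio) = −2.5 log₁₀(12.2) = −2.5 × 1.0864 = -2.716

|ΔM| ≈ 2.72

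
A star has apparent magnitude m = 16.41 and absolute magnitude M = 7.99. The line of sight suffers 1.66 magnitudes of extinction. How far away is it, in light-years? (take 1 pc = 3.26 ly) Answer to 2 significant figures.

m − M = 5 log₁₀(d/10 pc) + A  ⇒  16.41 − (7.99) − 1.66 = 5 log₁₀(d/10)
6.760 = 5 log₁₀(d/10)
log₁₀ d = (m − M − A)/5 + 1 = 2.3520
d = 10^2.3520 = 224.9 pc
= 733.2 ly

d ≈ 730 ly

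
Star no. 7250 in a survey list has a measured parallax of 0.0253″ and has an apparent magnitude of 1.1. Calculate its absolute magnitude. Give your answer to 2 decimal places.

M ≈ -1.88

d = 1/p = 1/0.0253″ = 39.53 pc
5 log₁₀(d/10 pc) = 5 log₁₀(39.53) − 5 = 2.984
M = m − 5 log₁₀(d/10) = 1.1 − 2.984 = -1.884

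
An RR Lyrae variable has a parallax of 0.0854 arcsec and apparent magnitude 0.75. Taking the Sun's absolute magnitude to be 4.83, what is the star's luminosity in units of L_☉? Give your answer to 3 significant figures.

L/L_☉ ≈ 58.8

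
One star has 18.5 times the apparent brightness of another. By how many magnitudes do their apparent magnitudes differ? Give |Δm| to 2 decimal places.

Pogson: Δm = −2.5 log₁₀(ratio) = −2.5 log₁₀(18.5) = −2.5 × 1.2672 = -3.168

|Δm| ≈ 3.17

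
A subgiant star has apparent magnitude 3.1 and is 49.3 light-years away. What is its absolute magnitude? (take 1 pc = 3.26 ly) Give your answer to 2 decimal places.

M ≈ 2.20

d = 49.3 ly / 3.26 = 15.12 pc
5 log₁₀(d/10 pc) = 5 log₁₀(15.12) − 5 = 0.898
M = m − 5 log₁₀(d/10) = 3.1 − 0.898 = 2.202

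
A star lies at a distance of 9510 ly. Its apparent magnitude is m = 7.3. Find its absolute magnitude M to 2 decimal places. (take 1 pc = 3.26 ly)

d = 9510 ly / 3.26 = 2917 pc
5 log₁₀(d/10 pc) = 5 log₁₀(2917) − 5 = 12.325
M = m − 5 log₁₀(d/10) = 7.3 − 12.325 = -5.025

M ≈ -5.02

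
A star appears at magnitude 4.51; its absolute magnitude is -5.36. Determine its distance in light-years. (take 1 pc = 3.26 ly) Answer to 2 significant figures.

μ = m − M = 9.870
m − M = 5 log₁₀ d − 5
log₁₀ d = (m − M)/5 + 1 = 2.9740
d = 10^2.9740 = 941.9 pc
= 3071 ly

d ≈ 3100 ly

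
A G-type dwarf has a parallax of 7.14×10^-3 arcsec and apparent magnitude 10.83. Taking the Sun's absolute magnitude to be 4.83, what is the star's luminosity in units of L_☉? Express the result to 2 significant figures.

d = 1/p = 1/7.14×10^-3″ = 140.1 pc
M = m − 5 log₁₀ d + 5 = 10.83 − 5·2.1463 + 5 = 5.098
M − M_☉ = 5.098 − 4.83 = 0.268
L/L_☉ = 10^(−0.4 × 0.268) = 0.7809

L/L_☉ ≈ 0.78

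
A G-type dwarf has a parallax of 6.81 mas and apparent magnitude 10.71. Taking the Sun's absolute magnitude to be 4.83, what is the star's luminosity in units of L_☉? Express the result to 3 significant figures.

L/L_☉ ≈ 0.959

d = 1/p = 1000/6.81 mas = 146.8 pc
M = m − 5 log₁₀ d + 5 = 10.71 − 5·2.1669 + 5 = 4.876
M − M_☉ = 4.876 − 4.83 = 0.046
L/L_☉ = 10^(−0.4 × 0.046) = 0.9588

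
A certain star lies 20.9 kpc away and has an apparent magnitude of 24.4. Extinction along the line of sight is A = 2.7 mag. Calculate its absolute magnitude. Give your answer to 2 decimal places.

M ≈ 5.10

d = 20.9 kpc = 20900 pc
5 log₁₀(d/10 pc) = 5 log₁₀(20900) − 5 = 16.601
M = m − 5 log₁₀(d/10) − A = 24.4 − 16.601 − 2.7 = 5.099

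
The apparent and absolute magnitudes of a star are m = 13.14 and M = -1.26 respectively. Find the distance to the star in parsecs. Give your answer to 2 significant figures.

d ≈ 7600 pc

Distance modulus: m − M = 13.14 − (-1.26) = 14.400
m − M = 5 log₁₀ d − 5
log₁₀ d = (m − M)/5 + 1 = 3.8800
d = 10^3.8800 = 7586 pc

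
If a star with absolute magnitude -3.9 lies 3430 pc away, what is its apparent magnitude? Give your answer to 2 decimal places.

m ≈ 8.78

m = M + 5 log₁₀ d − 5 = -3.9 + 5·3.5353 − 5 = 8.776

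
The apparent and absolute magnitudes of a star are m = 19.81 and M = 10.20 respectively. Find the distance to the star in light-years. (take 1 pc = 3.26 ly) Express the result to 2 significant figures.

d ≈ 2700 ly

Distance modulus: m − M = 19.81 − (10.20) = 9.610
m − M = 5 log₁₀ d − 5
log₁₀ d = (m − M)/5 + 1 = 2.9220
d = 10^2.9220 = 835.6 pc
= 2724 ly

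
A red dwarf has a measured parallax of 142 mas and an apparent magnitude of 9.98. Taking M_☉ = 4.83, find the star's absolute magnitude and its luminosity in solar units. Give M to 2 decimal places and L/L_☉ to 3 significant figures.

M ≈ 10.74; L/L_☉ ≈ 4.32×10^-3

d = 1/p = 1000/142 mas = 7.042 pc
M = m − 5 log₁₀ d + 5 = 9.98 − 5·0.8477 + 5 = 10.741
M − M_☉ = 10.741 − 4.83 = 5.911
L/L_☉ = 10^(−0.4 × 5.911) = 4.319×10^-3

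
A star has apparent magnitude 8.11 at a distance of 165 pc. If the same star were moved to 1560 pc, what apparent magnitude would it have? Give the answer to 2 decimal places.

m ≈ 12.99

Flux ∝ 1/d², so Δm = 5 log₁₀(d₂/d₁) = 5 log₁₀(1560/165) = 4.878
m₂ = m₁ + Δm = 8.11 + (4.878) = 12.988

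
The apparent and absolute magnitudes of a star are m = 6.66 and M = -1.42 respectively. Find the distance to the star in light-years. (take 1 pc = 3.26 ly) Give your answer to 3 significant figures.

Distance modulus: m − M = 6.66 − (-1.42) = 8.080
m − M = 5 log₁₀ d − 5
log₁₀ d = (m − M)/5 + 1 = 2.6160
d = 10^2.6160 = 413.0 pc
= 1347 ly

d ≈ 1350 ly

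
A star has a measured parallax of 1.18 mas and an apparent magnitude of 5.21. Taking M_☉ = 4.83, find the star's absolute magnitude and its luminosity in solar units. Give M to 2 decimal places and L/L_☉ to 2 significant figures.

d = 1/p = 1000/1.18 mas = 847.5 pc
M = m − 5 log₁₀ d + 5 = 5.21 − 5·2.9281 + 5 = -4.431
M − M_☉ = -4.431 − 4.83 = -9.261
L/L_☉ = 10^(−0.4 × -9.261) = 5061

M ≈ -4.43; L/L_☉ ≈ 5100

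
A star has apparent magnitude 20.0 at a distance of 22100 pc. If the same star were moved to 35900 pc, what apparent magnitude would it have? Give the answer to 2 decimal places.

m ≈ 21.05

Flux ∝ 1/d², so Δm = 5 log₁₀(d₂/d₁) = 5 log₁₀(35900/22100) = 1.054
m₂ = m₁ + Δm = 20.0 + (1.054) = 21.054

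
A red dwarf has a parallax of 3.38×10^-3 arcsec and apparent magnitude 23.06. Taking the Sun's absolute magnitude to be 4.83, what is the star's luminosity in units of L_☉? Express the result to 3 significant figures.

L/L_☉ ≈ 4.47×10^-5

d = 1/p = 1/3.38×10^-3″ = 295.9 pc
M = m − 5 log₁₀ d + 5 = 23.06 − 5·2.4711 + 5 = 15.705
M − M_☉ = 15.705 − 4.83 = 10.875
L/L_☉ = 10^(−0.4 × 10.875) = 4.469×10^-5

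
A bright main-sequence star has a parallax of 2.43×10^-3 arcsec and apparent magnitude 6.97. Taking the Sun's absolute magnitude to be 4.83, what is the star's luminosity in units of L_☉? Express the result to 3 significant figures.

d = 1/p = 1/2.43×10^-3″ = 411.5 pc
M = m − 5 log₁₀ d + 5 = 6.97 − 5·2.6144 + 5 = -1.102
M − M_☉ = -1.102 − 4.83 = -5.932
L/L_☉ = 10^(−0.4 × -5.932) = 235.9

L/L_☉ ≈ 236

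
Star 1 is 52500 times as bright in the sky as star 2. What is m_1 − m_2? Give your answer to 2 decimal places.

m_1 − m_2 ≈ -11.80

Pogson: Δm = −2.5 log₁₀(ratio) = −2.5 log₁₀(52500) = −2.5 × 4.7202 = -11.800
Star 1 is brighter, so it has the smaller magnitude: the difference is negative.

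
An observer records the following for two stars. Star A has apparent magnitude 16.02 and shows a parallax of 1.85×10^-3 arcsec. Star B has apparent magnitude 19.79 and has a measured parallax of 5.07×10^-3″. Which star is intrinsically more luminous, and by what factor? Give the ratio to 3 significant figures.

Star A is more luminous, by a factor of 242.

Star A: d = 1/p = 1/1.85×10^-3″ = 540.5 pc
Star A: M = m − 5 log₁₀ d + 5 = 16.02 − 5·2.7328 + 5 = 7.356
Star B: d = 1/p = 1/5.07×10^-3″ = 197.2 pc
Star B: M = m − 5 log₁₀ d + 5 = 19.79 − 5·2.2950 + 5 = 13.315
ΔM = M_A − M_B = 7.356 − (13.315) = -5.959; smaller M is more luminous → Star A.
L ratio = 10^(0.4 |ΔM|) = 10^2.384 = 241.9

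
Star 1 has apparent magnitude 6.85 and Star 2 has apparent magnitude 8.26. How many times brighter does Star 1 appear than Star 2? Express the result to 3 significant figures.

Magnitude difference = -1.41
Flux ratio = 10^(−0.4 Δm) = 10^(−0.4 × -1.41) = 10^0.564 = 3.664

3.66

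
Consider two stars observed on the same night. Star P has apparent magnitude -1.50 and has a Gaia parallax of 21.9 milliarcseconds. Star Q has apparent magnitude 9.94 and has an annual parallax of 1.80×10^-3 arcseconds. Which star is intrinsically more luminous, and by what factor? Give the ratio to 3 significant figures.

Star P: p = 21.9 mas = 0.0219″ → d = 1/p = 45.66 pc
Star P: M = m − 5 log₁₀ d + 5 = -1.50 − 5·1.6596 + 5 = -4.798
Star Q: d = 1/p = 1/1.80×10^-3″ = 555.6 pc
Star Q: M = m − 5 log₁₀ d + 5 = 9.94 − 5·2.7447 + 5 = 1.216
ΔM = M_P − M_Q = -4.798 − (1.216) = -6.014; smaller M is more luminous → Star P.
L ratio = 10^(0.4 |ΔM|) = 10^2.406 = 254.5

Star P is more luminous, by a factor of 254.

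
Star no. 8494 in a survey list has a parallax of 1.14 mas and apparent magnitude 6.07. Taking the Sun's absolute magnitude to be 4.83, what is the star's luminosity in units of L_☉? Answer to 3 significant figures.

L/L_☉ ≈ 2460

d = 1/p = 1000/1.14 mas = 877.2 pc
M = m − 5 log₁₀ d + 5 = 6.07 − 5·2.9431 + 5 = -3.645
M − M_☉ = -3.645 − 4.83 = -8.475
L/L_☉ = 10^(−0.4 × -8.475) = 2456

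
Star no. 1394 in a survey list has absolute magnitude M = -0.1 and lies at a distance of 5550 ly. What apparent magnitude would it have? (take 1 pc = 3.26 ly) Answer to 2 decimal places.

d = 5550 ly / 3.26 = 1702 pc
m = M + 5 log₁₀ d − 5 = -0.1 + 5·3.2311 − 5 = 11.055

m ≈ 11.06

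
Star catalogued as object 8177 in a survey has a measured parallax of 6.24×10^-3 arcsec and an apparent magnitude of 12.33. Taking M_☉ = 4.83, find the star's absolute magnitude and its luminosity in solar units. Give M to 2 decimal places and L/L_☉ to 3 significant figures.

M ≈ 6.31; L/L_☉ ≈ 0.257

d = 1/p = 1/6.24×10^-3″ = 160.3 pc
M = m − 5 log₁₀ d + 5 = 12.33 − 5·2.2048 + 5 = 6.306
M − M_☉ = 6.306 − 4.83 = 1.476
L/L_☉ = 10^(−0.4 × 1.476) = 0.2568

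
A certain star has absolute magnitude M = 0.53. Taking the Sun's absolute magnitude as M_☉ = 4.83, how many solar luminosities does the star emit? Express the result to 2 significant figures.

L/L_☉ ≈ 52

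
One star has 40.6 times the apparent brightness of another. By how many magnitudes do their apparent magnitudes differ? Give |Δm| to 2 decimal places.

|Δm| ≈ 4.02

Pogson: Δm = −2.5 log₁₀(ratio) = −2.5 log₁₀(40.6) = −2.5 × 1.6085 = -4.021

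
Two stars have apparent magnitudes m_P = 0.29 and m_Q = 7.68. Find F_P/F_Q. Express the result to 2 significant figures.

F_P/F_Q ≈ 900

Δm = 0.29 − (7.68) = -7.39
Flux ratio = 10^(−0.4 Δm) = 10^(−0.4 × -7.39) = 10^2.956 = 903.6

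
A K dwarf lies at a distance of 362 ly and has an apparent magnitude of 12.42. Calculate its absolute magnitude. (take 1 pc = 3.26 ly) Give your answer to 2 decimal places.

M ≈ 7.19

d = 362 ly / 3.26 = 111.0 pc
5 log₁₀(d/10 pc) = 5 log₁₀(111.0) − 5 = 5.227
M = m − 5 log₁₀(d/10) = 12.42 − 5.227 = 7.193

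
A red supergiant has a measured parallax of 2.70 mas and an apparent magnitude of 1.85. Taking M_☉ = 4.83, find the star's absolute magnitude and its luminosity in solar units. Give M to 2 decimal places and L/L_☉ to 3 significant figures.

d = 1/p = 1000/2.70 mas = 370.4 pc
M = m − 5 log₁₀ d + 5 = 1.85 − 5·2.5686 + 5 = -5.993
M − M_☉ = -5.993 − 4.83 = -10.823
L/L_☉ = 10^(−0.4 × -10.823) = 21340

M ≈ -5.99; L/L_☉ ≈ 21300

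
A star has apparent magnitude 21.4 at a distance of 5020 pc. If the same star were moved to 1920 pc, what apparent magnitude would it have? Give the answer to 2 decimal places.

m ≈ 19.31

Flux ∝ 1/d², so Δm = 5 log₁₀(d₂/d₁) = 5 log₁₀(1920/5020) = -2.087
m₂ = m₁ + Δm = 21.4 + (-2.087) = 19.313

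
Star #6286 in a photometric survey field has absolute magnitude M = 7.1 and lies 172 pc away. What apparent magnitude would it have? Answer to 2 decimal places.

m = M + 5 log₁₀ d − 5 = 7.1 + 5·2.2355 − 5 = 13.278

m ≈ 13.28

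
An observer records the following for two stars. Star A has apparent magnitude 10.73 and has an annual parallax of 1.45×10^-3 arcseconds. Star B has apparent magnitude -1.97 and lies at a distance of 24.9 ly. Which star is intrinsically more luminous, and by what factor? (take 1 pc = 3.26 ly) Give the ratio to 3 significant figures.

Star A: d = 1/p = 1/1.45×10^-3″ = 689.7 pc
Star A: M = m − 5 log₁₀ d + 5 = 10.73 − 5·2.8386 + 5 = 1.537
Star B: d = 24.9 ly / 3.26 = 7.638 pc
Star B: M = m − 5 log₁₀ d + 5 = -1.97 − 5·0.8830 + 5 = -1.385
ΔM = M_A − M_B = 1.537 − (-1.385) = 2.922; smaller M is more luminous → Star B.
L ratio = 10^(0.4 |ΔM|) = 10^1.169 = 14.75

Star B is more luminous, by a factor of 14.7.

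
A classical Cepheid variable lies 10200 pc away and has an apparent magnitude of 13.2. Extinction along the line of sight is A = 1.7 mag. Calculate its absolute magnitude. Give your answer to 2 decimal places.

M ≈ -3.54

5 log₁₀(d/10 pc) = 5 log₁₀(10200) − 5 = 15.043
M = m − 5 log₁₀(d/10) − A = 13.2 − 15.043 − 1.7 = -3.543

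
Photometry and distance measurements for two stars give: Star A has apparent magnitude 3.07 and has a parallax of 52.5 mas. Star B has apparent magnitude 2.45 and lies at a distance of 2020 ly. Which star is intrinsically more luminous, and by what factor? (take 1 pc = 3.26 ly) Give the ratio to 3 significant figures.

Star B is more luminous, by a factor of 1870.

Star A: p = 52.5 mas = 0.0525″ → d = 1/p = 19.05 pc
Star A: M = m − 5 log₁₀ d + 5 = 3.07 − 5·1.2798 + 5 = 1.671
Star B: d = 2020 ly / 3.26 = 619.6 pc
Star B: M = m − 5 log₁₀ d + 5 = 2.45 − 5·2.7921 + 5 = -6.511
ΔM = M_A − M_B = 1.671 − (-6.511) = 8.181; smaller M is more luminous → Star B.
L ratio = 10^(0.4 |ΔM|) = 10^3.273 = 1873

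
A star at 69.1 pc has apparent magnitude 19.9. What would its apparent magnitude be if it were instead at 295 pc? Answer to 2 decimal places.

Flux ∝ 1/d², so Δm = 5 log₁₀(d₂/d₁) = 5 log₁₀(295/69.1) = 3.152
m₂ = m₁ + Δm = 19.9 + (3.152) = 23.052

m ≈ 23.05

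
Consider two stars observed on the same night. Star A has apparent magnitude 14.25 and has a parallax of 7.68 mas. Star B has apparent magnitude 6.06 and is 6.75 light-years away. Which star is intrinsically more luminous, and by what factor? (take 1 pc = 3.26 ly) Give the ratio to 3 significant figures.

Star A: p = 7.68 mas = 7.68×10^-3″ → d = 1/p = 130.2 pc
Star A: M = m − 5 log₁₀ d + 5 = 14.25 − 5·2.1146 + 5 = 8.677
Star B: d = 6.75 ly / 3.26 = 2.071 pc
Star B: M = m − 5 log₁₀ d + 5 = 6.06 − 5·0.3161 + 5 = 9.480
ΔM = M_A − M_B = 8.677 − (9.480) = -0.803; smaller M is more luminous → Star A.
L ratio = 10^(0.4 |ΔM|) = 10^0.321 = 2.095

Star A is more luminous, by a factor of 2.09.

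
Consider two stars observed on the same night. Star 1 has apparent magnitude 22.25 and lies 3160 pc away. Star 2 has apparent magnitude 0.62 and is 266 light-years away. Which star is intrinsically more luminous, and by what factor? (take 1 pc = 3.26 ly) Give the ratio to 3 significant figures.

Star 1: M = m − 5 log₁₀ d + 5 = 22.25 − 5·3.4997 + 5 = 9.752
Star 2: d = 266 ly / 3.26 = 81.60 pc
Star 2: M = m − 5 log₁₀ d + 5 = 0.62 − 5·1.9117 + 5 = -3.938
ΔM = M_1 − M_2 = 9.752 − (-3.938) = 13.690; smaller M is more luminous → Star 2.
L ratio = 10^(0.4 |ΔM|) = 10^5.476 = 299200

Star 2 is more luminous, by a factor of 299000.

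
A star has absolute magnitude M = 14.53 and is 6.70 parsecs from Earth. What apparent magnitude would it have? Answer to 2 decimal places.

m = M + 5 log₁₀ d − 5 = 14.53 + 5·0.8261 − 5 = 13.660

m ≈ 13.66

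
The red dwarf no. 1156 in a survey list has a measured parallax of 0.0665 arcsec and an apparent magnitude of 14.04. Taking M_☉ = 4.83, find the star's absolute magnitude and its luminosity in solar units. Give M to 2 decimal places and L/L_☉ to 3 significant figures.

d = 1/p = 1/0.0665″ = 15.04 pc
M = m − 5 log₁₀ d + 5 = 14.04 − 5·1.1772 + 5 = 13.154
M − M_☉ = 13.154 − 4.83 = 8.324
L/L_☉ = 10^(−0.4 × 8.324) = 4.681×10^-4

M ≈ 13.15; L/L_☉ ≈ 4.68×10^-4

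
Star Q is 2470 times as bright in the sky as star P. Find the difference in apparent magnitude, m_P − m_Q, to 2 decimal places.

m_P − m_Q ≈ 8.48

Pogson: Δm = −2.5 log₁₀(ratio) = −2.5 log₁₀(2470) = −2.5 × 3.3927 = -8.482
Star Q is brighter so has the smaller magnitude: m_P − m_Q is positive.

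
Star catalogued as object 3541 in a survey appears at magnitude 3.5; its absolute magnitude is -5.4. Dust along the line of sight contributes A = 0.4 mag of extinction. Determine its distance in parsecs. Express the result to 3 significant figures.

m − M = 5 log₁₀(d/10 pc) + A  ⇒  3.5 − (-5.4) − 0.4 = 5 log₁₀(d/10)
8.500 = 5 log₁₀(d/10)
log₁₀ d = (m − M − A)/5 + 1 = 2.7000
d = 10^2.7000 = 501.2 pc

d ≈ 501 pc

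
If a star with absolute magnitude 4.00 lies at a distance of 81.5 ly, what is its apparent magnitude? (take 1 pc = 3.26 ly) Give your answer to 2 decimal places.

m ≈ 5.99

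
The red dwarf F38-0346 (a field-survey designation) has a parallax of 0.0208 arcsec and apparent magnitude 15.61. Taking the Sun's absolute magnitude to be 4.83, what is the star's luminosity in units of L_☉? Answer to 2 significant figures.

L/L_☉ ≈ 1.1×10^-3

d = 1/p = 1/0.0208″ = 48.08 pc
M = m − 5 log₁₀ d + 5 = 15.61 − 5·1.6819 + 5 = 12.200
M − M_☉ = 12.200 − 4.83 = 7.370
L/L_☉ = 10^(−0.4 × 7.370) = 1.127×10^-3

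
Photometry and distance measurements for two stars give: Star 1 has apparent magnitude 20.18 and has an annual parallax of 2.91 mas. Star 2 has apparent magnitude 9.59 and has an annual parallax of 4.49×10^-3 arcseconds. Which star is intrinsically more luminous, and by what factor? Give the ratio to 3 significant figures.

Star 1: p = 2.91 mas = 2.91×10^-3″ → d = 1/p = 343.6 pc
Star 1: M = m − 5 log₁₀ d + 5 = 20.18 − 5·2.5361 + 5 = 12.499
Star 2: d = 1/p = 1/4.49×10^-3″ = 222.7 pc
Star 2: M = m − 5 log₁₀ d + 5 = 9.59 − 5·2.3478 + 5 = 2.851
ΔM = M_1 − M_2 = 12.499 − (2.851) = 9.648; smaller M is more luminous → Star 2.
L ratio = 10^(0.4 |ΔM|) = 10^3.859 = 7233

Star 2 is more luminous, by a factor of 7230.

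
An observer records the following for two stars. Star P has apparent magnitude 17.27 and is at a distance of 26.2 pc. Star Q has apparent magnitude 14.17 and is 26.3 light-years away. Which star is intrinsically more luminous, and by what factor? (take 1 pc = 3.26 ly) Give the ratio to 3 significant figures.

Star Q is more luminous, by a factor of 1.65.

Star P: M = m − 5 log₁₀ d + 5 = 17.27 − 5·1.4183 + 5 = 15.178
Star Q: d = 26.3 ly / 3.26 = 8.067 pc
Star Q: M = m − 5 log₁₀ d + 5 = 14.17 − 5·0.9067 + 5 = 14.636
ΔM = M_P − M_Q = 15.178 − (14.636) = 0.542; smaller M is more luminous → Star Q.
L ratio = 10^(0.4 |ΔM|) = 10^0.217 = 1.648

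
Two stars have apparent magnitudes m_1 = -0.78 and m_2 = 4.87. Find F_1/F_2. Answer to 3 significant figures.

F_1/F_2 ≈ 182

Magnitude difference = -5.65
Flux ratio = 10^(−0.4 Δm) = 10^(−0.4 × -5.65) = 10^2.260 = 182.0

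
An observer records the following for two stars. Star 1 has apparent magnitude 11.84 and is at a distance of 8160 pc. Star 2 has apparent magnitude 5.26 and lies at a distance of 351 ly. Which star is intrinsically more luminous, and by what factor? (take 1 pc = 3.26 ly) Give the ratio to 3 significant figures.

Star 1: M = m − 5 log₁₀ d + 5 = 11.84 − 5·3.9117 + 5 = -2.718
Star 2: d = 351 ly / 3.26 = 107.7 pc
Star 2: M = m − 5 log₁₀ d + 5 = 5.26 − 5·2.0321 + 5 = 0.100
ΔM = M_1 − M_2 = -2.718 − (0.100) = -2.818; smaller M is more luminous → Star 1.
L ratio = 10^(0.4 |ΔM|) = 10^1.127 = 13.40

Star 1 is more luminous, by a factor of 13.4.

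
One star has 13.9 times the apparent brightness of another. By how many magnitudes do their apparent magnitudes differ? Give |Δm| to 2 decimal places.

Pogson: Δm = −2.5 log₁₀(ratio) = −2.5 log₁₀(13.9) = −2.5 × 1.1430 = -2.858

|Δm| ≈ 2.86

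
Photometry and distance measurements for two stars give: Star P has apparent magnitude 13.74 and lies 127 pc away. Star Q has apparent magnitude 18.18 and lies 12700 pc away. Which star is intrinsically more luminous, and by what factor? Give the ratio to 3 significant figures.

Star Q is more luminous, by a factor of 167.

Star P: M = m − 5 log₁₀ d + 5 = 13.74 − 5·2.1038 + 5 = 8.221
Star Q: M = m − 5 log₁₀ d + 5 = 18.18 − 5·4.1038 + 5 = 2.661
ΔM = M_P − M_Q = 8.221 − (2.661) = 5.560; smaller M is more luminous → Star Q.
L ratio = 10^(0.4 |ΔM|) = 10^2.224 = 167.5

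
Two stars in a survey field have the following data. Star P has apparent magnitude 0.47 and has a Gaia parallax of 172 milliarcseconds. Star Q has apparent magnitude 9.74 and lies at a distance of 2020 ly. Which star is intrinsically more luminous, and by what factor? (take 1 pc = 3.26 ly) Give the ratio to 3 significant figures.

Star Q is more luminous, by a factor of 2.22.

Star P: p = 172 mas = 0.172″ → d = 1/p = 5.814 pc
Star P: M = m − 5 log₁₀ d + 5 = 0.47 − 5·0.7645 + 5 = 1.648
Star Q: d = 2020 ly / 3.26 = 619.6 pc
Star Q: M = m − 5 log₁₀ d + 5 = 9.74 − 5·2.7921 + 5 = 0.779
ΔM = M_P − M_Q = 1.648 − (0.779) = 0.868; smaller M is more luminous → Star Q.
L ratio = 10^(0.4 |ΔM|) = 10^0.347 = 2.225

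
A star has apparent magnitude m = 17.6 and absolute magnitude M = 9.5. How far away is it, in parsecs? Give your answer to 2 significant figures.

d ≈ 420 pc

μ = m − M = 8.100
m − M = 5 log₁₀ d − 5
log₁₀ d = (m − M)/5 + 1 = 2.6200
d = 10^2.6200 = 416.9 pc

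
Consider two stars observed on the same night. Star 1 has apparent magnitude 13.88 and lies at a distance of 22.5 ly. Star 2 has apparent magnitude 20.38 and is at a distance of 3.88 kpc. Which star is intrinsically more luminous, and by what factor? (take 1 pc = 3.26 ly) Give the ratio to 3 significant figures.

Star 1: d = 22.5 ly / 3.26 = 6.902 pc
Star 1: M = m − 5 log₁₀ d + 5 = 13.88 − 5·0.8390 + 5 = 14.685
Star 2: d = 3.88 kpc = 3880 pc
Star 2: M = m − 5 log₁₀ d + 5 = 20.38 − 5·3.5888 + 5 = 7.436
ΔM = M_1 − M_2 = 14.685 − (7.436) = 7.249; smaller M is more luminous → Star 2.
L ratio = 10^(0.4 |ΔM|) = 10^2.900 = 793.8

Star 2 is more luminous, by a factor of 794.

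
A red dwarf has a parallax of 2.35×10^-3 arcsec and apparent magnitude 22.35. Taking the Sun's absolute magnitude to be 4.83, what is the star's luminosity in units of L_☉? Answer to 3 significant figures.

L/L_☉ ≈ 1.78×10^-4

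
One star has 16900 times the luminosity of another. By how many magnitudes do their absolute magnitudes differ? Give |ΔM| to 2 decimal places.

|ΔM| ≈ 10.57

Pogson: ΔM = −2.5 log₁₀(ratio) = −2.5 log₁₀(16900) = −2.5 × 4.2279 = -10.570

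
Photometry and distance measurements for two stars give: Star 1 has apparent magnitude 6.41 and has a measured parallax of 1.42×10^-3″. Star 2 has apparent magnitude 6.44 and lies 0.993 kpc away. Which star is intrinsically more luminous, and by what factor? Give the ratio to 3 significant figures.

Star 2 is more luminous, by a factor of 1.93.

Star 1: d = 1/p = 1/1.42×10^-3″ = 704.2 pc
Star 1: M = m − 5 log₁₀ d + 5 = 6.41 − 5·2.8477 + 5 = -2.829
Star 2: d = 0.993 kpc = 993.0 pc
Star 2: M = m − 5 log₁₀ d + 5 = 6.44 − 5·2.9969 + 5 = -3.545
ΔM = M_1 − M_2 = -2.829 − (-3.545) = 0.716; smaller M is more luminous → Star 2.
L ratio = 10^(0.4 |ΔM|) = 10^0.286 = 1.934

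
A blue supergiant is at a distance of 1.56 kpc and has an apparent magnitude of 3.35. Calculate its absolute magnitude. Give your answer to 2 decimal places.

d = 1.56 kpc = 1560 pc
5 log₁₀(d/10 pc) = 5 log₁₀(1560) − 5 = 10.966
M = m − 5 log₁₀(d/10) = 3.35 − 10.966 = -7.616

M ≈ -7.62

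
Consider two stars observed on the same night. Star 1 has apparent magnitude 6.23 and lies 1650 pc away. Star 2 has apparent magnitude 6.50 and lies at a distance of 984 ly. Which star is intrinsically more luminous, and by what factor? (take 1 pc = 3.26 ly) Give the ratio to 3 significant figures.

Star 1: M = m − 5 log₁₀ d + 5 = 6.23 − 5·3.2175 + 5 = -4.857
Star 2: d = 984 ly / 3.26 = 301.8 pc
Star 2: M = m − 5 log₁₀ d + 5 = 6.50 − 5·2.4798 + 5 = -0.899
ΔM = M_1 − M_2 = -4.857 − (-0.899) = -3.959; smaller M is more luminous → Star 1.
L ratio = 10^(0.4 |ΔM|) = 10^1.583 = 38.32

Star 1 is more luminous, by a factor of 38.3.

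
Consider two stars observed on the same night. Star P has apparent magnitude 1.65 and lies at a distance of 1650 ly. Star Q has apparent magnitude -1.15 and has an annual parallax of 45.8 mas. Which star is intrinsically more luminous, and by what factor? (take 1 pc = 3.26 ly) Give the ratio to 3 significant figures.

Star P: d = 1650 ly / 3.26 = 506.1 pc
Star P: M = m − 5 log₁₀ d + 5 = 1.65 − 5·2.7043 + 5 = -6.871
Star Q: p = 45.8 mas = 0.0458″ → d = 1/p = 21.83 pc
Star Q: M = m − 5 log₁₀ d + 5 = -1.15 − 5·1.3391 + 5 = -2.846
ΔM = M_P − M_Q = -6.871 − (-2.846) = -4.026; smaller M is more luminous → Star P.
L ratio = 10^(0.4 |ΔM|) = 10^1.610 = 40.76

Star P is more luminous, by a factor of 40.8.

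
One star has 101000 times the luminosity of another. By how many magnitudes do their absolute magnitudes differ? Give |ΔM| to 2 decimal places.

|ΔM| ≈ 12.51

Pogson: ΔM = −2.5 log₁₀(ratio) = −2.5 log₁₀(101000) = −2.5 × 5.0043 = -12.511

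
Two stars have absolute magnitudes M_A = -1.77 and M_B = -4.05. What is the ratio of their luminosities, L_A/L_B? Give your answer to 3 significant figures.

ΔM = M_A − M_B = 2.28
L_A/L_B = 10^(−0.4 ΔM) = 10^-0.912 = 0.1225

L_A/L_B ≈ 0.122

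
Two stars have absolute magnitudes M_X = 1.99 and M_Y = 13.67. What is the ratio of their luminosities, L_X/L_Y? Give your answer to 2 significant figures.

ΔM = M_X − M_Y = -11.68
L_X/L_Y = 10^(−0.4 ΔM) = 10^4.672 = 46990

L_X/L_Y ≈ 47000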